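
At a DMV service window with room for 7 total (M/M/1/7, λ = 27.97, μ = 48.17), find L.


ρ = 27.97/48.17 = 0.5807
L = ρ[1 − (K+1)ρ^K + Kρ^(K+1)] / [(1−ρ)(1−ρ^(K+1))]
Numerator: 0.5807·(1 − 8·0.022254 + 7·0.012922) = 0.529799
Denominator: (0.4193)·(0.987078) = 0.413929
L = 0.529799/0.413929 = 1.2799

Final: 1.2799


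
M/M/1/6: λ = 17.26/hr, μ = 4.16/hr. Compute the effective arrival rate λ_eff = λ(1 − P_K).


ρ = 4.1490; P_K = (1−ρ)ρ^6/(1−ρ^7) = 0.759016
λ_eff = λ(1 − P_K) = 17.26·(1 − 0.759016) = 17.26·0.240984 = 4.1594 /hr

Final: 4.1594 /hr


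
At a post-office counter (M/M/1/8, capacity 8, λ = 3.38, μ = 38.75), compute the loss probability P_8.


ρ = λ/μ = 3.38/38.75 = 0.08723
P_K = (1−ρ)ρ^K/(1−ρ^(K+1)) = (0.9128·0.000000003351)/(1 − 2.923e-10)
= 0.000000003059/1.000000 = 0.000000003059

Final: 0.000000003059


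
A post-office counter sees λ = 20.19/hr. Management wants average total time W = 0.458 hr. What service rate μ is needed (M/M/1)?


W = 1/(μ−λ) ⇒ μ − λ = 1/W = 1/0.458 = 2.1834
μ = λ + 1/W = 20.19 + 2.1834 = 22.3734 per hr

Final: 22.3734 /hr


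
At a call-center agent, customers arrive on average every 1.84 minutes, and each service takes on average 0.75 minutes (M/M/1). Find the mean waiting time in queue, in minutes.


λ = 60/1.84 = 32.6087 /hr
μ = 60/0.75 = 80.0000 /hr
ρ = λ/μ = 32.6087/80.0000 = 0.4076
Wq = ρ/(μ−λ) = 0.4076/(80.0000−32.6087) = 0.008601 hr
In minutes: 0.008601·60 = 0.5161 min

Final: 0.5161 min


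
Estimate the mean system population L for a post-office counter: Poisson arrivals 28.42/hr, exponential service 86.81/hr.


ρ = λ/μ = 28.42/86.81 = 0.3274
L = ρ/(1−ρ) = 0.3274/(1 − 0.3274) = 0.3274/0.6726 = 0.4867

Final: 0.4867


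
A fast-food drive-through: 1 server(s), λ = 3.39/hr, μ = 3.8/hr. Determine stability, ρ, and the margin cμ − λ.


Total capacity cμ = 1·3.8 = 3.80/hr
ρ = λ/(cμ) = 3.39/3.80 = 0.8921
Stable ⇔ ρ < 1: YES
Spare capacity = cμ − λ = 3.80 − 3.39 = 0.41/hr

Final: ρ = 0.8921; stable; margin = 0.41/hr


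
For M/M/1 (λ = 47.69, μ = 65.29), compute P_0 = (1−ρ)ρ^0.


ρ = 47.69/65.29 = 0.7304
P_n = (1−ρ)·ρ^n = (1 − 0.7304)·0.7304^0 = 0.2696·1.000000 = 0.269567

Final: 0.269567


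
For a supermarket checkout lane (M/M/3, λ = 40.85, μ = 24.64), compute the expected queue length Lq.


a = λ/μ = 1.6579; ρ = a/3 = 0.5526
P₀ = 0.174528
Lq = P₀·a^c·ρ / (c!·(1−ρ)²) = 0.174528·4.55674·0.5526/(6·0.20014)
= 0.36598

Final: 0.36598


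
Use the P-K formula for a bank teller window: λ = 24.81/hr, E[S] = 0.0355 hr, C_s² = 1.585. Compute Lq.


ρ = λ·E[S] = 24.81·0.0355 = 0.8808
Lq = ρ²(1+C_s²)/(2(1−ρ)) = 0.7757·(1+1.585)/(2·0.1192)
= 0.7757·2.5850/0.2385 = 8.40815

Final: 8.40815


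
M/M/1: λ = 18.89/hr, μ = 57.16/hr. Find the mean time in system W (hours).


W = 1/(μ−λ) = 1/(57.16 − 18.89) = 1/38.27 = 0.02613 hr

Final: 0.02613 hr


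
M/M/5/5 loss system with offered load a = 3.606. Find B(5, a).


B(c,a) = (a^c/c!) / Σ_{k=0}^{c} a^k/k!
a^5/5! = 5.080979
Σ terms (k=0..5): 1.00000 + 3.60600 + 6.50162 + 7.81494 + 7.04517 + 5.08098 = 31.048714
B = 5.080979/31.048714 = 0.163645

Final: 0.163645


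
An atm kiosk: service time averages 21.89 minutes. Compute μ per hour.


μ = 1/(service time) in consistent units.
1 hour = 60 min, so μ = 60/21.89 = 2.7410 per hour

Final: 2.7410 /hr


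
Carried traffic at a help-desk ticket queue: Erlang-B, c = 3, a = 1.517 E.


B(3,1.517) = 0.136921 (Erlang-B)
Carried load = a(1 − B) = 1.517·(1 − 0.136921) = 1.517·0.863079 = 1.3093 E

Final: 1.3093 Erlangs


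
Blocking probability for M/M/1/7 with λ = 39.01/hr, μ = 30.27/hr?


ρ = λ/μ = 39.01/30.27 = 1.2887
P_K = (1−ρ)ρ^K/(1−ρ^(K+1)) = (-0.2887·5.903978)/(1 − 7.608661)
= -1.704683/-6.608661 = 0.257947

Final: 0.257947


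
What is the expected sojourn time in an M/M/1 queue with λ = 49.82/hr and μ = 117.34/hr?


W = 1/(μ−λ) = 1/(117.34 − 49.82) = 1/67.52 = 0.01481 hr

Final: 0.01481 hr


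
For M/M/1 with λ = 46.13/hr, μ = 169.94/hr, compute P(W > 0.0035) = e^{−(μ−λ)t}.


W ~ Exponential(μ−λ) for M/M/1.
μ − λ = 169.94 − 46.13 = 123.8100
P(W > t) = e^{−(μ−λ)t} = e^{−0.4333} = 0.648343

Final: 0.648343


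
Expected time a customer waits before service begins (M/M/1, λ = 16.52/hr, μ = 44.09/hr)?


ρ = 16.52/44.09 = 0.3747
Wq = ρ/(μ−λ) = 0.3747/(44.09 − 16.52) = 0.3747/27.57 = 0.01359 hr

Final: 0.01359 hr


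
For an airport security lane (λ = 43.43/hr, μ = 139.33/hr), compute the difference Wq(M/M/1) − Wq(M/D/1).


ρ = 43.43/139.33 = 0.3117
Wq(M/M/1) = ρ/(μ−λ) = 0.3117/95.90 = 0.003250 hr
Wq(M/D/1) = ρ/(2(μ−λ)) = 0.001625 hr
Savings = 0.003250 − 0.001625 = 0.001625 hr

Final: 0.001625 hr


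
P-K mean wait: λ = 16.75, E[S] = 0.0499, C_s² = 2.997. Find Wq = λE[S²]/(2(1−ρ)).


ρ = λ·E[S] = 16.75·0.0499 = 0.8358
E[S²] = E[S]²(1+C_s²) = 0.0499²·(1+2.997) = 0.009953
Wq = λ·E[S²]/(2(1−ρ)) = 16.75·0.009953/(2·0.1642) = 0.50771 hr

Final: 0.50771 hr


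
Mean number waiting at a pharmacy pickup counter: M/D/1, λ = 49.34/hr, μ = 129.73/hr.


ρ = 49.34/129.73 = 0.3803
M/D/1: Lq = ρ²/(2(1−ρ)) = 0.1446/(2·0.6197) = 0.11671

Final: 0.11671


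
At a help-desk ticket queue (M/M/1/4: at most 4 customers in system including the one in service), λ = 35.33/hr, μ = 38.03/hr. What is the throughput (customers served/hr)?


ρ = 0.9290; P_K = (1−ρ)ρ^4/(1−ρ^5) = 0.171677
λ_eff = λ(1 − P_K) = 35.33·(1 − 0.171677) = 35.33·0.828323 = 29.2647 /hr

Final: 29.2647 /hr


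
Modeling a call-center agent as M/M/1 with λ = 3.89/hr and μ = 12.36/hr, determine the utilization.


ρ = λ/μ = 3.89/12.36 = 0.3147

Final: 0.3147


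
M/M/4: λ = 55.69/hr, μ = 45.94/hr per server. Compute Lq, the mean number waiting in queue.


a = λ/μ = 1.2122; ρ = a/4 = 0.3031
P₀ = 0.296473
Lq = P₀·a^c·ρ / (c!·(1−ρ)²) = 0.296473·2.15946·0.3031/(24·0.48573)
= 0.01664

Final: 0.01664


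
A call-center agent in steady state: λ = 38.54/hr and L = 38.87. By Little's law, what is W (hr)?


W = L/λ = 38.87/38.54 = 1.0086 hr

Final: 1.0086 hr


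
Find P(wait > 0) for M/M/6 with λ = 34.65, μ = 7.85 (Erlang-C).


a = λ/μ = 4.4140; ρ = a/6 = 0.7357
P₀ = 0.010190 (from M/M/c formula)
C(c,a) = [a^c/(c!(1−ρ))]·P₀ = [7396.07818/(720·0.2643)]·0.010190
= 38.86159·0.010190 = 0.396018

Final: 0.396018


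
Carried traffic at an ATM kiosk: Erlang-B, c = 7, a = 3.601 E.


B(7,3.601) = 0.043877 (Erlang-B)
Carried load = a(1 − B) = 3.601·(1 − 0.043877) = 3.601·0.956123 = 3.4430 E

Final: 3.4430 Erlangs


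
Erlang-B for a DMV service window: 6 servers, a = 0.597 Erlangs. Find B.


B(c,a) = (a^c/c!) / Σ_{k=0}^{c} a^k/k!
a^6/6! = 0.00006288
Σ terms (k=0..6): 1.00000 + 0.59700 + 0.17820 + 0.03546 + 0.005293 + 0.0006320 + 0.00006288 = 1.816655
B = 0.00006288/1.816655 = 0.00003461

Final: 0.00003461


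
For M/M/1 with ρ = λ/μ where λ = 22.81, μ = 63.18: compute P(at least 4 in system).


ρ = 22.81/63.18 = 0.3610
P(N ≥ n) = ρ^n = 0.3610^4 = 0.016990

Final: 0.016990


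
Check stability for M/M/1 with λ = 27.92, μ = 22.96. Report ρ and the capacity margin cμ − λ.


Total capacity cμ = 1·22.96 = 22.96/hr
ρ = λ/(cμ) = 27.92/22.96 = 1.2160
Stable ⇔ ρ < 1: NO
Spare capacity = cμ − λ = 22.96 − 27.92 = -4.96/hr

Final: ρ = 1.2160; unstable; margin = -4.96/hr


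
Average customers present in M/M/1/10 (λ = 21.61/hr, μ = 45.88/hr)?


ρ = 21.61/45.88 = 0.4710
L = ρ[1 − (K+1)ρ^K + Kρ^(K+1)] / [(1−ρ)(1−ρ^(K+1))]
Numerator: 0.4710·(1 − 11·0.0005374 + 10·0.0002531) = 0.469419
Denominator: (0.5290)·(0.999747) = 0.528855
L = 0.469419/0.528855 = 0.8876

Final: 0.8876


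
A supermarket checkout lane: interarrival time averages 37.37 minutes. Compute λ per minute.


λ = 1/(interarrival time) in consistent units.
1 minute = 1 min, so λ = 1/37.37 = 0.02676 per minute

Final: 0.02676 /min


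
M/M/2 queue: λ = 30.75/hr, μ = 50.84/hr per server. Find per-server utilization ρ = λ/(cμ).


ρ = λ/(cμ) = 30.75/(2·50.84) = 30.75/101.68 = 0.3024

Final: 0.3024


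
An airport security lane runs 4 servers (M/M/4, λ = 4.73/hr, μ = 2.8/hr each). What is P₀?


a = λ/μ = 4.73/2.8 = 1.6893; ρ = a/c = 0.4223
Σ_{k=0}^{3} a^k/k! (terms k=0..3) = 1.00000 + 1.68929 + 1.42684 + 0.80345 = 4.91958
Tail: a^4/(4!(1−ρ)) = 8.14353/(24·0.5777) = 0.58737
P₀ = 1/(4.91958 + 0.58737) = 1/5.50695 = 0.181589

Final: 0.181589


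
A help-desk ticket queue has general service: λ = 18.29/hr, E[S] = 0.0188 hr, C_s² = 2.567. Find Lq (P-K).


ρ = λ·E[S] = 18.29·0.0188 = 0.3439
Lq = ρ²(1+C_s²)/(2(1−ρ)) = 0.1182·(1+2.567)/(2·0.6561)
= 0.1182·3.5670/1.3123 = 0.32138

Final: 0.32138


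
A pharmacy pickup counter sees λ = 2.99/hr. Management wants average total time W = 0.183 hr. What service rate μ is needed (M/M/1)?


W = 1/(μ−λ) ⇒ μ − λ = 1/W = 1/0.183 = 5.4645
μ = λ + 1/W = 2.99 + 5.4645 = 8.4545 per hr

Final: 8.4545 /hr


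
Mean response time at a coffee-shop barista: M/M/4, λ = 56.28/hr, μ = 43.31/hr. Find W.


a = 1.2995; ρ = 0.3249; P₀ = 0.271335
Lq = P₀·a^c·ρ/(c!(1−ρ)²) = 0.02298
Wq = Lq/λ = 0.02298/56.28 = 0.0004083 hr
W = Wq + 1/μ = 0.0004083 + 0.02309 = 0.02350 hr

Final: 0.02350 hr


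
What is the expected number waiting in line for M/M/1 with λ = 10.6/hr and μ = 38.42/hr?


ρ = 10.6/38.42 = 0.2759
Lq = ρ²/(1−ρ) = 0.07612/0.7241 = 0.1051

Final: 0.1051


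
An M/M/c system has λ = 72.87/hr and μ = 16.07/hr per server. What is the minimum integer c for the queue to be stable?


Stability requires cμ > λ ⇔ c > λ/μ.
λ/μ = 72.87/16.07 = 4.5345
Minimum integer c = ⌊4.5345⌋ + 1 = 5
Check: 5·16.07 = 80.35 > 72.87, while 4·16.07 = 64.28 ≤ 72.87

Final: 5 servers


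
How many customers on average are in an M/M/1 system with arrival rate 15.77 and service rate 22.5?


ρ = λ/μ = 15.77/22.5 = 0.7009
L = ρ/(1−ρ) = 0.7009/(1 − 0.7009) = 0.7009/0.2991 = 2.3432

Final: 2.3432


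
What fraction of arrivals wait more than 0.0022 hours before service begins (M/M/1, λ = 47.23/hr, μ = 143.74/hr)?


ρ = 47.23/143.74 = 0.3286
P(Wq > t) = ρ·e^{−(μ−λ)t} = 0.3286·e^{−0.2123}
= 0.3286·0.808704 = 0.265724

Final: 0.265724


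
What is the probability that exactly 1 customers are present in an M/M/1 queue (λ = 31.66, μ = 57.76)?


ρ = 31.66/57.76 = 0.5481
P_n = (1−ρ)·ρ^n = (1 − 0.5481)·0.5481^1 = 0.4519·0.548130 = 0.247683

Final: 0.247683


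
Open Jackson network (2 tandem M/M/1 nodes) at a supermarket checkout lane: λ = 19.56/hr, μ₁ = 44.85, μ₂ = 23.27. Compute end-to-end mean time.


Each node sees arrival rate λ = 19.56/hr (tandem ⇒ throughput preserved).
W₁ = 1/(μ₁−λ) = 1/(44.85−19.56) = 0.03954 hr
W₂ = 1/(μ₂−λ) = 1/(23.27−19.56) = 0.26954 hr
W_total = W₁ + W₂ = 0.03954 + 0.26954 = 0.30908 hr

Final: 0.30908 hr


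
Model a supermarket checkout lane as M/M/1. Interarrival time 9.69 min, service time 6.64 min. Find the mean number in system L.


λ = 60/9.69 = 6.1920 /hr
μ = 60/6.64 = 9.0361 /hr
ρ = λ/μ = 6.1920/9.0361 = 0.6852
L = ρ/(1−ρ) = 0.6852/0.3148 = 2.1770

Final: 2.1770


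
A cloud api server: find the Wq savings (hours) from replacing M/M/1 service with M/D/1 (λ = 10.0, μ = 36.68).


ρ = 10.0/36.68 = 0.2726
Wq(M/M/1) = ρ/(μ−λ) = 0.2726/26.68 = 0.01022 hr
Wq(M/D/1) = ρ/(2(μ−λ)) = 0.005109 hr
Savings = 0.01022 − 0.005109 = 0.005109 hr

Final: 0.005109 hr


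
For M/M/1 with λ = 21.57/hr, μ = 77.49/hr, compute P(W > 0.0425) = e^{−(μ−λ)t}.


W ~ Exponential(μ−λ) for M/M/1.
μ − λ = 77.49 − 21.57 = 55.9200
P(W > t) = e^{−(μ−λ)t} = e^{−2.3766} = 0.092866

Final: 0.092866


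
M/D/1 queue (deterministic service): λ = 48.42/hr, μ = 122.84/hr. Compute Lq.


ρ = 48.42/122.84 = 0.3942
M/D/1: Lq = ρ²/(2(1−ρ)) = 0.1554/(2·0.6058) = 0.12823

Final: 0.12823


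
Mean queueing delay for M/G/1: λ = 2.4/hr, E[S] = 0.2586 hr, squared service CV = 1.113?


ρ = λ·E[S] = 2.4·0.2586 = 0.6206
E[S²] = E[S]²(1+C_s²) = 0.2586²·(1+1.113) = 0.141305
Wq = λ·E[S²]/(2(1−ρ)) = 2.4·0.141305/(2·0.3794) = 0.44698 hr

Final: 0.44698 hr


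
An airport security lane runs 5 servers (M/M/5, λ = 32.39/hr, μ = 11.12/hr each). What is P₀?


a = λ/μ = 32.39/11.12 = 2.9128; ρ = a/c = 0.5826
Σ_{k=0}^{4} a^k/k! (terms k=0..4) = 1.00000 + 2.91277 + 4.24211 + 4.11877 + 2.99926 = 15.27291
Tail: a^5/(5!(1−ρ)) = 209.66735/(120·0.4174) = 4.18552
P₀ = 1/(15.27291 + 4.18552) = 1/19.45842 = 0.051392

Final: 0.051392


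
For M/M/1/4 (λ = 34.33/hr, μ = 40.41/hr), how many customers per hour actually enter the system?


ρ = 0.8495; P_K = (1−ρ)ρ^4/(1−ρ^5) = 0.140578
λ_eff = λ(1 − P_K) = 34.33·(1 − 0.140578) = 34.33·0.859422 = 29.5039 /hr

Final: 29.5039 /hr


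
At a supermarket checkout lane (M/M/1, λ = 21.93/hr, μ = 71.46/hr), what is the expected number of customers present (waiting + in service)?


ρ = λ/μ = 21.93/71.46 = 0.3069
L = ρ/(1−ρ) = 0.3069/(1 − 0.3069) = 0.3069/0.6931 = 0.4428

Final: 0.4428


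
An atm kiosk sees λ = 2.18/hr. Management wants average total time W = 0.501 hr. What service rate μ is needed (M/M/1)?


W = 1/(μ−λ) ⇒ μ − λ = 1/W = 1/0.501 = 1.9960
μ = λ + 1/W = 2.18 + 1.9960 = 4.1760 per hr

Final: 4.1760 /hr


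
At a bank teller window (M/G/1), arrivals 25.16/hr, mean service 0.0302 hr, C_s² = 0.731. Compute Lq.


ρ = λ·E[S] = 25.16·0.0302 = 0.7598
Lq = ρ²(1+C_s²)/(2(1−ρ)) = 0.5773·(1+0.731)/(2·0.2402)
= 0.5773·1.7310/0.4803 = 2.08059

Final: 2.08059


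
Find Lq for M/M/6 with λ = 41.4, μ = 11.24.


a = λ/μ = 3.6833; ρ = a/6 = 0.6139
P₀ = 0.023756
Lq = P₀·a^c·ρ / (c!·(1−ρ)²) = 0.023756·2496.91742·0.6139/(720·0.14909)
= 0.33922

Final: 0.33922


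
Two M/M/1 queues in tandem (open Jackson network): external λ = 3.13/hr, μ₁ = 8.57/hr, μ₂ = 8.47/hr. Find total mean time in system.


Each node sees arrival rate λ = 3.13/hr (tandem ⇒ throughput preserved).
W₁ = 1/(μ₁−λ) = 1/(8.57−3.13) = 0.18382 hr
W₂ = 1/(μ₂−λ) = 1/(8.47−3.13) = 0.18727 hr
W_total = W₁ + W₂ = 0.18382 + 0.18727 = 0.37109 hr

Final: 0.37109 hr


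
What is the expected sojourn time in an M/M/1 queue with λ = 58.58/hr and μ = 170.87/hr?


W = 1/(μ−λ) = 1/(170.87 − 58.58) = 1/112.29 = 0.008906 hr

Final: 0.008906 hr


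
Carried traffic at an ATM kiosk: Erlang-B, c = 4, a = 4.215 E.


B(4,4.215) = 0.331021 (Erlang-B)
Carried load = a(1 − B) = 4.215·(1 − 0.331021) = 4.215·0.668979 = 2.8197 E

Final: 2.8197 Erlangs


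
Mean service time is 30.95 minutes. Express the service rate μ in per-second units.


μ = 1/(service time) in consistent units.
1 second = 0.0166667 min, so μ = 0.0166667/30.95 = 0.0005385 per second

Final: 0.0005385 /sec


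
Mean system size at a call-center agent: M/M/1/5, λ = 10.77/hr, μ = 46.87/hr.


ρ = 10.77/46.87 = 0.2298
L = ρ[1 − (K+1)ρ^K + Kρ^(K+1)] / [(1−ρ)(1−ρ^(K+1))]
Numerator: 0.2298·(1 − 6·0.0006406 + 5·0.0001472) = 0.229070
Denominator: (0.7702)·(0.999853) = 0.770102
L = 0.229070/0.770102 = 0.2975

Final: 0.2975


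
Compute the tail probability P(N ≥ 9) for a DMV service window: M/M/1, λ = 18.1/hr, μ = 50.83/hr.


ρ = 18.1/50.83 = 0.3561
P(N ≥ n) = ρ^n = 0.3561^9 = 0.00009205

Final: 0.00009205


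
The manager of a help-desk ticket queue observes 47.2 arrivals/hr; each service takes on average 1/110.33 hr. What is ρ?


ρ = λ/μ = 47.2/110.33 = 0.4278

Final: 0.4278


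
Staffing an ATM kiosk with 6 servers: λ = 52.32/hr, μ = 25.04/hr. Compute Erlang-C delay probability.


a = λ/μ = 2.0895; ρ = a/6 = 0.3482
P₀ = 0.123516 (from M/M/c formula)
C(c,a) = [a^c/(c!(1−ρ))]·P₀ = [83.21478/(720·0.6518)]·0.123516
= 0.17733·0.123516 = 0.021903

Final: 0.021903


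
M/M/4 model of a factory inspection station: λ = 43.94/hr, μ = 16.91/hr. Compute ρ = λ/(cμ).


ρ = λ/(cμ) = 43.94/(4·16.91) = 43.94/67.64 = 0.6496

Final: 0.6496


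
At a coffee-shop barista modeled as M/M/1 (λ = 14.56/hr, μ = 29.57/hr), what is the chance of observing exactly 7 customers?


ρ = 14.56/29.57 = 0.4924
P_n = (1−ρ)·ρ^n = (1 − 0.4924)·0.4924^7 = 0.5076·0.007017 = 0.003562

Final: 0.003562


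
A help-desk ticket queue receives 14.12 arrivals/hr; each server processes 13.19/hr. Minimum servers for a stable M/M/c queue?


Stability requires cμ > λ ⇔ c > λ/μ.
λ/μ = 14.12/13.19 = 1.0705
Minimum integer c = ⌊1.0705⌋ + 1 = 2
Check: 2·13.19 = 26.38 > 14.12, while 1·13.19 = 13.19 ≤ 14.12

Final: 2 servers


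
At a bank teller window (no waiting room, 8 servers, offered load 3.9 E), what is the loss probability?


B(c,a) = (a^c/c!) / Σ_{k=0}^{c} a^k/k!
a^8/8! = 1.327383
Σ terms (k=0..8): 1.00000 + 3.90000 + 7.60500 + 9.88650 + 9.63934 + 7.51868 + 4.88714 + 2.72284 + 1.32738 = 48.486886
B = 1.327383/48.486886 = 0.027376

Final: 0.027376


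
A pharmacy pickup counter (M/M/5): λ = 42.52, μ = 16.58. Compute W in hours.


a = 2.5645; ρ = 0.5129; P₀ = 0.074827
Lq = P₀·a^c·ρ/(c!(1−ρ)²) = 0.14953
Wq = Lq/λ = 0.14953/42.52 = 0.003517 hr
W = Wq + 1/μ = 0.003517 + 0.06031 = 0.06383 hr

Final: 0.06383 hr


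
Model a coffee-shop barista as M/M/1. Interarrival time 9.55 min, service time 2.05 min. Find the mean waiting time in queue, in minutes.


λ = 60/9.55 = 6.2827 /hr
μ = 60/2.05 = 29.2683 /hr
ρ = λ/μ = 6.2827/29.2683 = 0.2147
Wq = ρ/(μ−λ) = 0.2147/(29.2683−6.2827) = 0.009339 hr
In minutes: 0.009339·60 = 0.5603 min

Final: 0.5603 min


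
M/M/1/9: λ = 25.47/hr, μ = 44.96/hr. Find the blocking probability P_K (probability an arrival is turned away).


ρ = λ/μ = 25.47/44.96 = 0.5665
P_K = (1−ρ)ρ^K/(1−ρ^(K+1)) = (0.4335·0.006009)/(1 − 0.003404)
= 0.002605/0.996596 = 0.002614

Final: 0.002614


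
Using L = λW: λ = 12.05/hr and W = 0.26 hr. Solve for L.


L = λW = 12.05·0.26 = 3.1330

Final: 3.1330


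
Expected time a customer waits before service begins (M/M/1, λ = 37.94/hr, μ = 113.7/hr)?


ρ = 37.94/113.7 = 0.3337
Wq = ρ/(μ−λ) = 0.3337/(113.7 − 37.94) = 0.3337/75.76 = 0.004405 hr

Final: 0.004405 hr


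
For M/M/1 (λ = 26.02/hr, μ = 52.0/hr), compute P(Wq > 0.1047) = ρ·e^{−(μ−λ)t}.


ρ = 26.02/52.0 = 0.5004
P(Wq > t) = ρ·e^{−(μ−λ)t} = 0.5004·e^{−2.7201}
= 0.5004·0.065868 = 0.032959

Final: 0.032959


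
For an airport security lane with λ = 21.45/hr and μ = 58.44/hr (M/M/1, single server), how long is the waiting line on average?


ρ = 21.45/58.44 = 0.3670
Lq = ρ²/(1−ρ) = 0.1347/0.6330 = 0.2128

Final: 0.2128


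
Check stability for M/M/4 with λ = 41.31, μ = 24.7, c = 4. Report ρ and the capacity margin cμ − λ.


Total capacity cμ = 4·24.7 = 98.80/hr
ρ = λ/(cμ) = 41.31/98.80 = 0.4181
Stable ⇔ ρ < 1: YES
Spare capacity = cμ − λ = 98.80 − 41.31 = 57.49/hr

Final: ρ = 0.4181; stable; margin = 57.49/hr


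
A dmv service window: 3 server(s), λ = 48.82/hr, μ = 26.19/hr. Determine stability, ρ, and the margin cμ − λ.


Total capacity cμ = 3·26.19 = 78.57/hr
ρ = λ/(cμ) = 48.82/78.57 = 0.6214
Stable ⇔ ρ < 1: YES
Spare capacity = cμ − λ = 78.57 − 48.82 = 29.75/hr

Final: ρ = 0.6214; stable; margin = 29.75/hr


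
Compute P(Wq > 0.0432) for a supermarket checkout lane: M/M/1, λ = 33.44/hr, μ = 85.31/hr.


ρ = 33.44/85.31 = 0.3920
P(Wq > t) = ρ·e^{−(μ−λ)t} = 0.3920·e^{−2.2408}
= 0.3920·0.106375 = 0.041697

Final: 0.041697


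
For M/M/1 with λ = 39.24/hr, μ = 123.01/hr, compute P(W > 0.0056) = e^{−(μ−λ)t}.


W ~ Exponential(μ−λ) for M/M/1.
μ − λ = 123.01 − 39.24 = 83.7700
P(W > t) = e^{−(μ−λ)t} = e^{−0.4691} = 0.625558

Final: 0.625558


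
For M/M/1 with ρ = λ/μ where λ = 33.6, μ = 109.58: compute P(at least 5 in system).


ρ = 33.6/109.58 = 0.3066
P(N ≥ n) = ρ^n = 0.3066^5 = 0.002710

Final: 0.002710


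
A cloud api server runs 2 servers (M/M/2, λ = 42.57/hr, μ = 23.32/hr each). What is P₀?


a = λ/μ = 42.57/23.32 = 1.8255; ρ = a/c = 0.9127
Σ_{k=0}^{1} a^k/k! (terms k=0..1) = 1.00000 + 1.82547 = 2.82547
Tail: a^2/(2!(1−ρ)) = 3.33235/(2·0.08726) = 19.09345
P₀ = 1/(2.82547 + 19.09345) = 1/21.91892 = 0.045623

Final: 0.045623


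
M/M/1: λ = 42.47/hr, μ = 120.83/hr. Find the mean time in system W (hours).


W = 1/(μ−λ) = 1/(120.83 − 42.47) = 1/78.36 = 0.01276 hr

Final: 0.01276 hr


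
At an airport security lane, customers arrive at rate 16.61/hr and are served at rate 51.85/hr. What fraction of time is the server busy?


ρ = λ/μ = 16.61/51.85 = 0.3203

Final: 0.3203


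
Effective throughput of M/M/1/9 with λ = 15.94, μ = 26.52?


ρ = 0.6011; P_K = (1−ρ)ρ^9/(1−ρ^10) = 0.004110
λ_eff = λ(1 − P_K) = 15.94·(1 − 0.004110) = 15.94·0.995890 = 15.8745 /hr

Final: 15.8745 /hr


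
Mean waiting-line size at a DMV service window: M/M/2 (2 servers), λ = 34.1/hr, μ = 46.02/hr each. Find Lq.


a = λ/μ = 0.7410; ρ = a/2 = 0.3705
P₀ = 0.459331
Lq = P₀·a^c·ρ / (c!·(1−ρ)²) = 0.459331·0.54905·0.3705/(2·0.39628)
= 0.11789

Final: 0.11789


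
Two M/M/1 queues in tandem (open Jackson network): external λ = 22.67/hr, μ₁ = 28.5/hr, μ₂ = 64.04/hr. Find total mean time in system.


Each node sees arrival rate λ = 22.67/hr (tandem ⇒ throughput preserved).
W₁ = 1/(μ₁−λ) = 1/(28.5−22.67) = 0.17153 hr
W₂ = 1/(μ₂−λ) = 1/(64.04−22.67) = 0.02417 hr
W_total = W₁ + W₂ = 0.17153 + 0.02417 = 0.19570 hr

Final: 0.19570 hr


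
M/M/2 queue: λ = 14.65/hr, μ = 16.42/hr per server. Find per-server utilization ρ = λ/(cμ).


ρ = λ/(cμ) = 14.65/(2·16.42) = 14.65/32.84 = 0.4461

Final: 0.4461


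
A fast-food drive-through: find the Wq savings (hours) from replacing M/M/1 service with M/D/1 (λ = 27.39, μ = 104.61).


ρ = 27.39/104.61 = 0.2618
Wq(M/M/1) = ρ/(μ−λ) = 0.2618/77.22 = 0.003391 hr
Wq(M/D/1) = ρ/(2(μ−λ)) = 0.001695 hr
Savings = 0.003391 − 0.001695 = 0.001695 hr

Final: 0.001695 hr


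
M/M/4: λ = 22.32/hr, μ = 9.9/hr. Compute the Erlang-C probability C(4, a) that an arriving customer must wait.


a = λ/μ = 2.2545; ρ = a/4 = 0.5636
P₀ = 0.098299 (from M/M/c formula)
C(c,a) = [a^c/(c!(1−ρ))]·P₀ = [25.83664/(24·0.4364)]·0.098299
= 2.46704·0.098299 = 0.242508

Final: 0.242508


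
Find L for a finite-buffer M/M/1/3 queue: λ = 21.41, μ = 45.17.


ρ = 21.41/45.17 = 0.4740
L = ρ[1 − (K+1)ρ^K + Kρ^(K+1)] / [(1−ρ)(1−ρ^(K+1))]
Numerator: 0.4740·(1 − 4·0.106488 + 3·0.050474) = 0.343864
Denominator: (0.5260)·(0.949526) = 0.499463
L = 0.343864/0.499463 = 0.6885

Final: 0.6885


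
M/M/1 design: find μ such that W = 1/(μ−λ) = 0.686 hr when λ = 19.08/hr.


W = 1/(μ−λ) ⇒ μ − λ = 1/W = 1/0.686 = 1.4577
μ = λ + 1/W = 19.08 + 1.4577 = 20.5377 per hr

Final: 20.5377 /hr


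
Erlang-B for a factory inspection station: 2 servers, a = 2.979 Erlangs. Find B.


B(c,a) = (a^c/c!) / Σ_{k=0}^{c} a^k/k!
a^2/2! = 4.437221
Σ terms (k=0..2): 1.00000 + 2.97900 + 4.43722 = 8.416221
B = 4.437221/8.416221 = 0.527222

Final: 0.527222


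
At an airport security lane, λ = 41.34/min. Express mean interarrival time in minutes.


Mean interarrival time = 1/λ = 1/41.34 minute = 0.02419 minute
In minutes: 0.02419 × 1 = 0.02419 min

Final: 0.02419 min


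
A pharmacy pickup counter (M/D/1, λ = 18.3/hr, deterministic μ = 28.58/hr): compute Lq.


ρ = 18.3/28.58 = 0.6403
M/D/1: Lq = ρ²/(2(1−ρ)) = 0.4100/(2·0.3597) = 0.56992

Final: 0.56992


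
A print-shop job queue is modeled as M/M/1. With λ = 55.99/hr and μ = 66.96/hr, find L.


ρ = λ/μ = 55.99/66.96 = 0.8362
L = ρ/(1−ρ) = 0.8362/(1 − 0.8362) = 0.8362/0.1638 = 5.1039

Final: 5.1039


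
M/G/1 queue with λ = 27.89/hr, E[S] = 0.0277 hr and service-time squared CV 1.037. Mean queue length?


ρ = λ·E[S] = 27.89·0.0277 = 0.7726
Lq = ρ²(1+C_s²)/(2(1−ρ)) = 0.5968·(1+1.037)/(2·0.2274)
= 0.5968·2.0370/0.4549 = 2.67262

Final: 2.67262


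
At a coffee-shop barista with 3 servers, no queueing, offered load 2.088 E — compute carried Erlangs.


B(3,2.088) = 0.223607 (Erlang-B)
Carried load = a(1 − B) = 2.088·(1 − 0.223607) = 2.088·0.776393 = 1.6211 E

Final: 1.6211 Erlangs


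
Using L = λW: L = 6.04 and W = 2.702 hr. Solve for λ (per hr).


λ = L/W = 6.04/2.702 = 2.2354 /hr

Final: 2.2354 /hr


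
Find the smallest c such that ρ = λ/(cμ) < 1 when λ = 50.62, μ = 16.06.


Stability requires cμ > λ ⇔ c > λ/μ.
λ/μ = 50.62/16.06 = 3.1519
Minimum integer c = ⌊3.1519⌋ + 1 = 4
Check: 4·16.06 = 64.24 > 50.62, while 3·16.06 = 48.18 ≤ 50.62

Final: 4 servers


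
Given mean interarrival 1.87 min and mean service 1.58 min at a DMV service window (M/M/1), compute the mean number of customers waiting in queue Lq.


λ = 60/1.87 = 32.0856 /hr
μ = 60/1.58 = 37.9747 /hr
ρ = λ/μ = 32.0856/37.9747 = 0.8449
Lq = ρ²/(1−ρ) = 0.7139/0.1551 = 4.6034

Final: 4.6034


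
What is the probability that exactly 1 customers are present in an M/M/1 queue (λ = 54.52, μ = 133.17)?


ρ = 54.52/133.17 = 0.4094
P_n = (1−ρ)·ρ^n = (1 − 0.4094)·0.4094^1 = 0.5906·0.409402 = 0.241792

Final: 0.241792


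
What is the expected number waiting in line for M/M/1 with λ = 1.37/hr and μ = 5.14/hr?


ρ = 1.37/5.14 = 0.2665
Lq = ρ²/(1−ρ) = 0.07104/0.7335 = 0.09686

Final: 0.09686


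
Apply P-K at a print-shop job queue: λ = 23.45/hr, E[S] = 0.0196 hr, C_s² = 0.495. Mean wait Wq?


ρ = λ·E[S] = 23.45·0.0196 = 0.4596
E[S²] = E[S]²(1+C_s²) = 0.0196²·(1+0.495) = 0.0005743
Wq = λ·E[S²]/(2(1−ρ)) = 23.45·0.0005743/(2·0.5404) = 0.01246 hr

Final: 0.01246 hr


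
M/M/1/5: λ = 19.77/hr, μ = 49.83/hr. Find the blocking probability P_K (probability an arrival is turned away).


ρ = λ/μ = 19.77/49.83 = 0.3967
P_K = (1−ρ)ρ^K/(1−ρ^(K+1)) = (0.6033·0.009831)/(1 − 0.003900)
= 0.005930/0.996100 = 0.005954

Final: 0.005954


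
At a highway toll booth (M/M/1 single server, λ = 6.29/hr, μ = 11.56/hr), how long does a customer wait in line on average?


ρ = 6.29/11.56 = 0.5441
Wq = ρ/(μ−λ) = 0.5441/(11.56 − 6.29) = 0.5441/5.27 = 0.1032 hr

Final: 0.1032 hr


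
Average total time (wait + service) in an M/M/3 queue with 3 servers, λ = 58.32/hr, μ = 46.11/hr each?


a = 1.2648; ρ = 0.4216; P₀ = 0.274146
Lq = P₀·a^c·ρ/(c!(1−ρ)²) = 0.11650
Wq = Lq/λ = 0.11650/58.32 = 0.001998 hr
W = Wq + 1/μ = 0.001998 + 0.02169 = 0.02368 hr

Final: 0.02368 hr


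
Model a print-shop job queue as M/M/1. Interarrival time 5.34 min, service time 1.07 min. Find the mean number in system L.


λ = 60/5.34 = 11.2360 /hr
μ = 60/1.07 = 56.0748 /hr
ρ = λ/μ = 11.2360/56.0748 = 0.2004
L = ρ/(1−ρ) = 0.2004/0.7996 = 0.2506

Final: 0.2506


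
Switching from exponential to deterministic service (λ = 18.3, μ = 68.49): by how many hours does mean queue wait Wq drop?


ρ = 18.3/68.49 = 0.2672
Wq(M/M/1) = ρ/(μ−λ) = 0.2672/50.19 = 0.005324 hr
Wq(M/D/1) = ρ/(2(μ−λ)) = 0.002662 hr
Savings = 0.005324 − 0.002662 = 0.002662 hr

Final: 0.002662 hr


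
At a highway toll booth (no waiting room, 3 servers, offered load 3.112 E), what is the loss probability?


B(c,a) = (a^c/c!) / Σ_{k=0}^{c} a^k/k!
a^3/3! = 5.023050
Σ terms (k=0..3): 1.00000 + 3.11200 + 4.84227 + 5.02305 = 13.977322
B = 5.023050/13.977322 = 0.359371

Final: 0.359371


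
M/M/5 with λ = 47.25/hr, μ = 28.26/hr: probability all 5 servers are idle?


a = λ/μ = 47.25/28.26 = 1.6720; ρ = a/c = 0.3344
Σ_{k=0}^{4} a^k/k! (terms k=0..4) = 1.00000 + 1.67197 + 1.39775 + 0.77900 + 0.32562 = 5.17434
Tail: a^5/(5!(1−ρ)) = 13.06617/(120·0.6656) = 0.16359
P₀ = 1/(5.17434 + 0.16359) = 1/5.33793 = 0.187339

Final: 0.187339


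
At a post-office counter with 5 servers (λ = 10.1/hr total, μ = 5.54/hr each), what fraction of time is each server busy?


ρ = λ/(cμ) = 10.1/(5·5.54) = 10.1/27.70 = 0.3646

Final: 0.3646


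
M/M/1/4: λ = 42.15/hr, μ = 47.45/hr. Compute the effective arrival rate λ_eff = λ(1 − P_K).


ρ = 0.8883; P_K = (1−ρ)ρ^4/(1−ρ^5) = 0.155625
λ_eff = λ(1 − P_K) = 42.15·(1 − 0.155625) = 42.15·0.844375 = 35.5904 /hr

Final: 35.5904 /hr


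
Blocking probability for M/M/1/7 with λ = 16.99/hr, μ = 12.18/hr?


ρ = λ/μ = 16.99/12.18 = 1.3949
P_K = (1−ρ)ρ^K/(1−ρ^(K+1)) = (-0.3949·10.275965)/(1 − 14.334044)
= -4.058078/-13.334044 = 0.304340

Final: 0.304340


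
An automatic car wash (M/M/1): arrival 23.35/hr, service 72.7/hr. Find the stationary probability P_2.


ρ = 23.35/72.7 = 0.3212
P_n = (1−ρ)·ρ^n = (1 − 0.3212)·0.3212^2 = 0.6788·0.103158 = 0.070026

Final: 0.070026


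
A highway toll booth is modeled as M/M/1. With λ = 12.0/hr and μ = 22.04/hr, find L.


ρ = λ/μ = 12.0/22.04 = 0.5445
L = ρ/(1−ρ) = 0.5445/(1 − 0.5445) = 0.5445/0.4555 = 1.1952

Final: 1.1952


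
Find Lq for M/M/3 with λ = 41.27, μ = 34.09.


a = λ/μ = 1.2106; ρ = a/3 = 0.4035
P₀ = 0.290765
Lq = P₀·a^c·ρ / (c!·(1−ρ)²) = 0.290765·1.77428·0.4035/(6·0.35576)
= 0.09753

Final: 0.09753


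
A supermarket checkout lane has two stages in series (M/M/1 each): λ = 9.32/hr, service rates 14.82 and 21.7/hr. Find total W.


Each node sees arrival rate λ = 9.32/hr (tandem ⇒ throughput preserved).
W₁ = 1/(μ₁−λ) = 1/(14.82−9.32) = 0.18182 hr
W₂ = 1/(μ₂−λ) = 1/(21.7−9.32) = 0.08078 hr
W_total = W₁ + W₂ = 0.18182 + 0.08078 = 0.26259 hr

Final: 0.26259 hr


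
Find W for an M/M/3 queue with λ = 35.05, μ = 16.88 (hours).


a = 2.0764; ρ = 0.6921; P₀ = 0.099218
Lq = P₀·a^c·ρ/(c!(1−ρ)²) = 1.08112
Wq = Lq/λ = 1.08112/35.05 = 0.03085 hr
W = Wq + 1/μ = 0.03085 + 0.05924 = 0.09009 hr

Final: 0.09009 hr


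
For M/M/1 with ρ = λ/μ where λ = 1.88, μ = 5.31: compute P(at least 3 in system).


ρ = 1.88/5.31 = 0.3540
P(N ≥ n) = ρ^n = 0.3540^3 = 0.044380

Final: 0.044380


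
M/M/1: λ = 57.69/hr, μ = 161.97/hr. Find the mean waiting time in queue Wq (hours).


ρ = 57.69/161.97 = 0.3562
Wq = ρ/(μ−λ) = 0.3562/(161.97 − 57.69) = 0.3562/104.28 = 0.003416 hr

Final: 0.003416 hr


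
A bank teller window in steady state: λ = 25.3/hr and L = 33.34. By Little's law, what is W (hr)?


W = L/λ = 33.34/25.3 = 1.3178 hr

Final: 1.3178 hr


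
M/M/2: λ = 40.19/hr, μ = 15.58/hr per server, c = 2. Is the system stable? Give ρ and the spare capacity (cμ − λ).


Total capacity cμ = 2·15.58 = 31.16/hr
ρ = λ/(cμ) = 40.19/31.16 = 1.2898
Stable ⇔ ρ < 1: NO
Spare capacity = cμ − λ = 31.16 − 40.19 = -9.03/hr

Final: ρ = 1.2898; unstable; margin = -9.03/hr


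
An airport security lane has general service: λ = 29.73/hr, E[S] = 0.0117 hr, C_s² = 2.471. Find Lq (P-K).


ρ = λ·E[S] = 29.73·0.0117 = 0.3478
Lq = ρ²(1+C_s²)/(2(1−ρ)) = 0.1210·(1+2.471)/(2·0.6522)
= 0.1210·3.4710/1.3043 = 0.32198

Final: 0.32198


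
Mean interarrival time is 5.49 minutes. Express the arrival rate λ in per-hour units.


λ = 1/(interarrival time) in consistent units.
1 hour = 60 min, so λ = 60/5.49 = 10.9290 per hour

Final: 10.9290 /hr


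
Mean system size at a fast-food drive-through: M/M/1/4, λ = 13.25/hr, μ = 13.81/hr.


ρ = 13.25/13.81 = 0.9594
L = ρ[1 − (K+1)ρ^K + Kρ^(K+1)] / [(1−ρ)(1−ρ^(K+1))]
Numerator: 0.9594·(1 − 5·0.847401 + 4·0.813038) = 0.014536
Denominator: (0.04055)·(0.186962) = 0.007581
L = 0.014536/0.007581 = 1.9173

Final: 1.9173


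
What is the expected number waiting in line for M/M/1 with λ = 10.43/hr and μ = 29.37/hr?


ρ = 10.43/29.37 = 0.3551
Lq = ρ²/(1−ρ) = 0.1261/0.6449 = 0.1956

Final: 0.1956


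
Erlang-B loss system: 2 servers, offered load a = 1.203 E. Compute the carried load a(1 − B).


B(2,1.203) = 0.247251 (Erlang-B)
Carried load = a(1 − B) = 1.203·(1 − 0.247251) = 1.203·0.752749 = 0.9056 E

Final: 0.9056 Erlangs


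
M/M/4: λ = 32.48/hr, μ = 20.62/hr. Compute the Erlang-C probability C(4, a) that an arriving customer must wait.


a = λ/μ = 1.5752; ρ = a/4 = 0.3938
P₀ = 0.204488 (from M/M/c formula)
C(c,a) = [a^c/(c!(1−ρ))]·P₀ = [6.15615/(24·0.6062)]·0.204488
= 0.42313·0.204488 = 0.086526

Final: 0.086526


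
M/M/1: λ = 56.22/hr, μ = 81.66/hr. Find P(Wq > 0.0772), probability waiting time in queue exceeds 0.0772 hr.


ρ = 56.22/81.66 = 0.6885
P(Wq > t) = ρ·e^{−(μ−λ)t} = 0.6885·e^{−1.9640}
= 0.6885·0.140301 = 0.096592

Final: 0.096592


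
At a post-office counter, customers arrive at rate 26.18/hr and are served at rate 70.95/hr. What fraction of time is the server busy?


ρ = λ/μ = 26.18/70.95 = 0.3690

Final: 0.3690


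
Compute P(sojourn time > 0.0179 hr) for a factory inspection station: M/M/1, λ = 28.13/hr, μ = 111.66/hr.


W ~ Exponential(μ−λ) for M/M/1.
μ − λ = 111.66 − 28.13 = 83.5300
P(W > t) = e^{−(μ−λ)t} = e^{−1.4952} = 0.224207

Final: 0.224207


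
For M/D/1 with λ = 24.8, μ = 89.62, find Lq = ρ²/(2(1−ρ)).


ρ = 24.8/89.62 = 0.2767
M/D/1: Lq = ρ²/(2(1−ρ)) = 0.07658/(2·0.7233) = 0.05294

Final: 0.05294


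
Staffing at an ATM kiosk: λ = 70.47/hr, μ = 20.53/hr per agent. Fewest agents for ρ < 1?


Stability requires cμ > λ ⇔ c > λ/μ.
λ/μ = 70.47/20.53 = 3.4325
Minimum integer c = ⌊3.4325⌋ + 1 = 4
Check: 4·20.53 = 82.12 > 70.47, while 3·20.53 = 61.59 ≤ 70.47

Final: 4 servers


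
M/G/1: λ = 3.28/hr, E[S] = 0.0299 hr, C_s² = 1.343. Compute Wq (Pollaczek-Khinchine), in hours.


ρ = λ·E[S] = 3.28·0.0299 = 0.09807
E[S²] = E[S]²(1+C_s²) = 0.0299²·(1+1.343) = 0.002095
Wq = λ·E[S²]/(2(1−ρ)) = 3.28·0.002095/(2·0.9019) = 0.003809 hr

Final: 0.003809 hr


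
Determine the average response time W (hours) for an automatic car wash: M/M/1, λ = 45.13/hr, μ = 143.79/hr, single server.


W = 1/(μ−λ) = 1/(143.79 − 45.13) = 1/98.66 = 0.01014 hr

Final: 0.01014 hr


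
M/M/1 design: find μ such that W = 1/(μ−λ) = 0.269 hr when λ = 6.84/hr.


W = 1/(μ−λ) ⇒ μ − λ = 1/W = 1/0.269 = 3.7175
μ = λ + 1/W = 6.84 + 3.7175 = 10.5575 per hr

Final: 10.5575 /hr


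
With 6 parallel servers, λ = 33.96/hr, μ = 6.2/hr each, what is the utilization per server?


ρ = λ/(cμ) = 33.96/(6·6.2) = 33.96/37.20 = 0.9129

Final: 0.9129


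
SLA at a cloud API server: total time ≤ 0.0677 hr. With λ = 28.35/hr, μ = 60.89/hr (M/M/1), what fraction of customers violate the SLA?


W ~ Exponential(μ−λ) for M/M/1.
μ − λ = 60.89 − 28.35 = 32.5400
P(W > t) = e^{−(μ−λ)t} = e^{−2.2030} = 0.110476

Final: 0.110476


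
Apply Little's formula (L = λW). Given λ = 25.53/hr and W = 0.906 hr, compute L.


L = λW = 25.53·0.906 = 23.1302

Final: 23.1302


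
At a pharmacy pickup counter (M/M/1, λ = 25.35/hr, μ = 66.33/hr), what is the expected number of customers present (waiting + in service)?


ρ = λ/μ = 25.35/66.33 = 0.3822
L = ρ/(1−ρ) = 0.3822/(1 − 0.3822) = 0.3822/0.6178 = 0.6186

Final: 0.6186


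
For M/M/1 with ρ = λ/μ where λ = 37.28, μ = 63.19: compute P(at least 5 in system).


ρ = 37.28/63.19 = 0.5900
P(N ≥ n) = ρ^n = 0.5900^5 = 0.071472

Final: 0.071472


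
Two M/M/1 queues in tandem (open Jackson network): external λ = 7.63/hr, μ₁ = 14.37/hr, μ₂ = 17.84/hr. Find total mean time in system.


Each node sees arrival rate λ = 7.63/hr (tandem ⇒ throughput preserved).
W₁ = 1/(μ₁−λ) = 1/(14.37−7.63) = 0.14837 hr
W₂ = 1/(μ₂−λ) = 1/(17.84−7.63) = 0.09794 hr
W_total = W₁ + W₂ = 0.14837 + 0.09794 = 0.24631 hr

Final: 0.24631 hr


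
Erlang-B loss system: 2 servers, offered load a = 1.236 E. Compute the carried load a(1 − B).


B(2,1.236) = 0.254629 (Erlang-B)
Carried load = a(1 − B) = 1.236·(1 − 0.254629) = 1.236·0.745371 = 0.9213 E

Final: 0.9213 Erlangs


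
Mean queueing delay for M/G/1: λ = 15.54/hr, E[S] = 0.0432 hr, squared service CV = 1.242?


ρ = λ·E[S] = 15.54·0.0432 = 0.6713
E[S²] = E[S]²(1+C_s²) = 0.0432²·(1+1.242) = 0.004184
Wq = λ·E[S²]/(2(1−ρ)) = 15.54·0.004184/(2·0.3287) = 0.09891 hr

Final: 0.09891 hr


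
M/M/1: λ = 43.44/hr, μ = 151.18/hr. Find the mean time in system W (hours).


W = 1/(μ−λ) = 1/(151.18 − 43.44) = 1/107.74 = 0.009282 hr

Final: 0.009282 hr


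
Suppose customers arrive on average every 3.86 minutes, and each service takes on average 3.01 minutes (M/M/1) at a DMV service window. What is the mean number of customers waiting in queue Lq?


λ = 60/3.86 = 15.5440 /hr
μ = 60/3.01 = 19.9336 /hr
ρ = λ/μ = 15.5440/19.9336 = 0.7798
Lq = ρ²/(1−ρ) = 0.6081/0.2202 = 2.7614

Final: 2.7614


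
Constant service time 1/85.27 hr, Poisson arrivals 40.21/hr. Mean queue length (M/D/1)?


ρ = 40.21/85.27 = 0.4716
M/D/1: Lq = ρ²/(2(1−ρ)) = 0.2224/(2·0.5284) = 0.21040

Final: 0.21040


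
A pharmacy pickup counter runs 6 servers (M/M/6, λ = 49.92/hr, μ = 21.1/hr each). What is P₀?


a = λ/μ = 49.92/21.1 = 2.3659; ρ = a/c = 0.3943
Σ_{k=0}^{5} a^k/k! (terms k=0..5) = 1.00000 + 2.36588 + 2.79869 + 2.20712 + 1.30544 + 0.61770 = 10.29482
Tail: a^6/(6!(1−ρ)) = 175.36896/(720·0.6057) = 0.40213
P₀ = 1/(10.29482 + 0.40213) = 1/10.69696 = 0.093485

Final: 0.093485


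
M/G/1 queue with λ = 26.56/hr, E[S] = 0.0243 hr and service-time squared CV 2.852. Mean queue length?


ρ = λ·E[S] = 26.56·0.0243 = 0.6454
Lq = ρ²(1+C_s²)/(2(1−ρ)) = 0.4166·(1+2.852)/(2·0.3546)
= 0.4166·3.8520/0.7092 = 2.26254

Final: 2.26254


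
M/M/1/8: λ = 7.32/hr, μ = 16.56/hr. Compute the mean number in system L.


ρ = 7.32/16.56 = 0.4420
L = ρ[1 − (K+1)ρ^K + Kρ^(K+1)] / [(1−ρ)(1−ρ^(K+1))]
Numerator: 0.4420·(1 − 9·0.001457 + 8·0.0006443) = 0.438509
Denominator: (0.5580)·(0.999356) = 0.557612
L = 0.438509/0.557612 = 0.7864

Final: 0.7864


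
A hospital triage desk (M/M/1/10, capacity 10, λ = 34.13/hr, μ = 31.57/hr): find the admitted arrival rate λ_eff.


ρ = 1.0811; P_K = (1−ρ)ρ^10/(1−ρ^11) = 0.130255
λ_eff = λ(1 − P_K) = 34.13·(1 − 0.130255) = 34.13·0.869745 = 29.6844 /hr

Final: 29.6844 /hr


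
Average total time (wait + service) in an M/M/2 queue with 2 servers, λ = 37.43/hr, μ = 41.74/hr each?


a = 0.8967; ρ = 0.4484; P₀ = 0.380862
Lq = P₀·a^c·ρ/(c!(1−ρ)²) = 0.22564
Wq = Lq/λ = 0.22564/37.43 = 0.006028 hr
W = Wq + 1/μ = 0.006028 + 0.02396 = 0.02999 hr

Final: 0.02999 hr


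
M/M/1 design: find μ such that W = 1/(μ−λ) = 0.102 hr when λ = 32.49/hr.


W = 1/(μ−λ) ⇒ μ − λ = 1/W = 1/0.102 = 9.8039
μ = λ + 1/W = 32.49 + 9.8039 = 42.2939 per hr

Final: 42.2939 /hr


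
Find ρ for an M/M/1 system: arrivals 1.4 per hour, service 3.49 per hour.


ρ = λ/μ = 1.4/3.49 = 0.4011

Final: 0.4011


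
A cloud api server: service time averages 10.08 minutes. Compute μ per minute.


μ = 1/(service time) in consistent units.
1 minute = 1 min, so μ = 1/10.08 = 0.09921 per minute

Final: 0.09921 /min
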